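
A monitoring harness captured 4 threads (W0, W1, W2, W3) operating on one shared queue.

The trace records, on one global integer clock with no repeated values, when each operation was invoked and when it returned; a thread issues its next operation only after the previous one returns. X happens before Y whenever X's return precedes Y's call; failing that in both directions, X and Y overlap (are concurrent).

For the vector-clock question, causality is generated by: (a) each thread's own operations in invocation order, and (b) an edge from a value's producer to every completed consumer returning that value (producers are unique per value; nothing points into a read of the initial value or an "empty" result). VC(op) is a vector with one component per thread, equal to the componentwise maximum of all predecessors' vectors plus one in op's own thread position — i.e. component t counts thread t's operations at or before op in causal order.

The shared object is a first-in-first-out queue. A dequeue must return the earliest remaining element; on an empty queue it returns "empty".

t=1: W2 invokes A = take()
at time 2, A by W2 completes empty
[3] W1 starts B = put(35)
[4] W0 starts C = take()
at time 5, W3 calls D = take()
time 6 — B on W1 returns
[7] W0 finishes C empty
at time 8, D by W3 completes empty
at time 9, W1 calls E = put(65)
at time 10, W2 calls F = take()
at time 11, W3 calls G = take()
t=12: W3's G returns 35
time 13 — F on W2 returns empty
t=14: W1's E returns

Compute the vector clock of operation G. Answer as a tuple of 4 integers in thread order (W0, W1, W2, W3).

D (invocation 5): nothing precedes it; W3's component alone gives (0, 0, 0, 1)
A (invocation 1): nothing precedes it; W2's component alone gives (0, 0, 1, 0)
B (invocation 3): nothing precedes it; W1's component alone gives (0, 1, 0, 0)
C (invocation 4): nothing precedes it; W0's component alone gives (1, 0, 0, 0)
F, invoked 10, takes VC(A)=(0, 0, 1, 0) under max, adds 1 for W2 → (0, 0, 2, 0)
E, invoked 9, takes VC(B)=(0, 1, 0, 0) under max, adds 1 for W1 → (0, 2, 0, 0)
G, invoked 11, takes VC(B)=(0, 1, 0, 0), VC(D)=(0, 0, 0, 1) under max, adds 1 for W3 → (0, 1, 0, 2)
target: VC(G) = (0, 1, 0, 2)

(0, 1, 0, 2)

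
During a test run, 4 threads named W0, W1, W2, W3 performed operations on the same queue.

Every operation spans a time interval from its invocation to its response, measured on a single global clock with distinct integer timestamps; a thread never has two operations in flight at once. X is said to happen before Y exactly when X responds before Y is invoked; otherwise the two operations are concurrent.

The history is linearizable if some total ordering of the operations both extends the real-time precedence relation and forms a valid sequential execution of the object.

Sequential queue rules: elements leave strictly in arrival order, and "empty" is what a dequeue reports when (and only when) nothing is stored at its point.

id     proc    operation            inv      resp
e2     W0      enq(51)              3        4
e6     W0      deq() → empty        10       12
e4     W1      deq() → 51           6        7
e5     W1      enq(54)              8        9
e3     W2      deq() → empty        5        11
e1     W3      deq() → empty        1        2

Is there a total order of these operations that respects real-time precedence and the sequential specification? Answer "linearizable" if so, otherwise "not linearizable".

already the first 12 events (up to e6's response at time 12) admit no linearization; the first 11 still do
every one of the 4 real-time-consistent orders over 6 completed queue ops fails the sequential spec
for example e1, e2, e3, e4, e5, e6 fails at step 3: e3 deq() → empty is not legal there
for example e1, e2, e4, e3, e5, e6 fails at step 6: e6 deq() → empty is not legal there

not linearizable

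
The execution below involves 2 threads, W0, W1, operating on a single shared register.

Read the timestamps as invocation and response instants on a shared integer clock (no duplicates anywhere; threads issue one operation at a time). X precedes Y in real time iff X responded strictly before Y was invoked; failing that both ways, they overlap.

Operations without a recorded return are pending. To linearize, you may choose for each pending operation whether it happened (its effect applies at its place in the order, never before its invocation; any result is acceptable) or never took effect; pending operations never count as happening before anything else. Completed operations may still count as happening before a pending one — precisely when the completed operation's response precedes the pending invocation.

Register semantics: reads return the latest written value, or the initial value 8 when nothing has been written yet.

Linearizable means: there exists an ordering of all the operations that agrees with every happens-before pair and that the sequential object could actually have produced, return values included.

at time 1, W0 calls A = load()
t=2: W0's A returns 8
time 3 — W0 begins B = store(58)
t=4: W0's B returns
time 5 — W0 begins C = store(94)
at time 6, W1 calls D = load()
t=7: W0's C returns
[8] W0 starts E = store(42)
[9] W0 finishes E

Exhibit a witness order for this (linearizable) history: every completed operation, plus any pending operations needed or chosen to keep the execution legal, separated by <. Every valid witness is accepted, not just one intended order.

A < B < C < D < E

step 1: A load() → 8 — value 8
step 2: B store(58) — value 58
step 3: C store(94) — value 94
step 4: D load() (pending, included) — value 94
step 5: E store(42) — value 42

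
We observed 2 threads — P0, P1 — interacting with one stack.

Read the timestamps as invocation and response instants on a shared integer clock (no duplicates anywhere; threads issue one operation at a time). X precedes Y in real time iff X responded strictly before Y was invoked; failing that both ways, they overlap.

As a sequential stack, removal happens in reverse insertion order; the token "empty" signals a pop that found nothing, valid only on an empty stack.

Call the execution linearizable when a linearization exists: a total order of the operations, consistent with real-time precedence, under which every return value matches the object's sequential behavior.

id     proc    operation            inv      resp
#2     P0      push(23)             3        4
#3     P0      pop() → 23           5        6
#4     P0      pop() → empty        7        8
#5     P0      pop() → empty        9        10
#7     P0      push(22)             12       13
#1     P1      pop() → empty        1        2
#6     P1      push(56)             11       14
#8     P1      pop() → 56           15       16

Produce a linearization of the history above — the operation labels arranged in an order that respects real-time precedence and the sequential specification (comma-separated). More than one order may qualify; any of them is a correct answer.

#1, #2, #3, #4, #5, #7, #6, #8

step 1: #1 pop() → empty — stack <>
step 2: #2 push(23) — stack <23>
step 3: #3 pop() → 23 — stack <>
step 4: #4 pop() → empty — stack <>
step 5: #5 pop() → empty — stack <>
step 6: #7 push(22) — stack <22>
step 7: #6 push(56) — stack <22,56>
step 8: #8 pop() → 56 — stack <22>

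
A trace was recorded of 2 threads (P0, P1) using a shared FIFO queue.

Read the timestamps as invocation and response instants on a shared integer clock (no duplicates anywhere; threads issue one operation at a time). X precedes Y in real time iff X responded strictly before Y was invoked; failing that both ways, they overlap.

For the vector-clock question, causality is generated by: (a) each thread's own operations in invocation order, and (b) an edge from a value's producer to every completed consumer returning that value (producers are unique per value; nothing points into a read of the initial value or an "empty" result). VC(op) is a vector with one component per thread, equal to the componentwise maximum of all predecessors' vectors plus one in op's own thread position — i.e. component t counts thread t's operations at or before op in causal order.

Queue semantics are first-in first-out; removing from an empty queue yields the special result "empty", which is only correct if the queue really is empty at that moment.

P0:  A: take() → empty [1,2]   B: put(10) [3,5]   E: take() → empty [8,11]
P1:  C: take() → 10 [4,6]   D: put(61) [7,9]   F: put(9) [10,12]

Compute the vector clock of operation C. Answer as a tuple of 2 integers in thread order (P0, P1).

(2, 1)

VC(A, invoked at 1): no causal predecessors; +1 on P0 → (1, 0)
invoked at 3, B merges VC(A)=(1, 0) and bumps P0's slot → (2, 0)
invoked at 4, C merges VC(B)=(2, 0) and bumps P1's slot → (2, 1)
invoked at 8, E merges VC(B)=(2, 0) and bumps P0's slot → (3, 0)
invoked at 7, D merges VC(C)=(2, 1) and bumps P1's slot → (2, 2)
invoked at 10, F merges VC(D)=(2, 2) and bumps P1's slot → (2, 3)
target: VC(C) = (2, 1)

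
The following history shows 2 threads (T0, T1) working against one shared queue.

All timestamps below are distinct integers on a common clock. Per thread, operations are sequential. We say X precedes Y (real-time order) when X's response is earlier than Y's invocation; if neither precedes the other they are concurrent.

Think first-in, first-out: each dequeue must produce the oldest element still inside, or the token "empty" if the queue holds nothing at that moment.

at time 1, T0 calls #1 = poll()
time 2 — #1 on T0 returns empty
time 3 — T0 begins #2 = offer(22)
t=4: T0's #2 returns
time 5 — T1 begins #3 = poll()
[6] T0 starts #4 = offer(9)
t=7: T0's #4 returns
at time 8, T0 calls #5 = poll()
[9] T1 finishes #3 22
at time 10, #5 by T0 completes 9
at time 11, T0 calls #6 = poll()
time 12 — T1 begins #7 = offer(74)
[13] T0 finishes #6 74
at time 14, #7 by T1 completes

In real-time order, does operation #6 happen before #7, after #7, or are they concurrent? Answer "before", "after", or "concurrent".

#6 spans [11,13], #7 spans [12,14]
the intervals overlap in both directions

concurrent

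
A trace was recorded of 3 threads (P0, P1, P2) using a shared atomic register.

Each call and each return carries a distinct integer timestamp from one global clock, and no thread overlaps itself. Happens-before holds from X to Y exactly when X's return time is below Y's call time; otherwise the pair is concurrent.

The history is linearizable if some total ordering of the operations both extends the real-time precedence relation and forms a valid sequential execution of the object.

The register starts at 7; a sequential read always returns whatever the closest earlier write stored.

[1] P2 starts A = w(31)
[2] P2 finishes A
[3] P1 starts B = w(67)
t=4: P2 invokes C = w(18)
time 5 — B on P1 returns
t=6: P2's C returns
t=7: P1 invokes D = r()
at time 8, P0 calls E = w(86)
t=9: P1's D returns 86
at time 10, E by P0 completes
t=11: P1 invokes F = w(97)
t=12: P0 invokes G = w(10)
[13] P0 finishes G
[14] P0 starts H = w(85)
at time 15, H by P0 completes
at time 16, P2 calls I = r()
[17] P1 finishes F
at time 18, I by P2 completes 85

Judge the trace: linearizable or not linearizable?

linearizable

one valid linearization: A, B, C, E, D, F, G, H, I
after step 1 (A w(31)): value 31
after step 2 (B w(67)): value 67
after step 3 (C w(18)): value 18
after step 4 (E w(86)): value 86
after step 5 (D r() → 86): value 86
after step 6 (F w(97)): value 97
after step 7 (G w(10)): value 10
after step 8 (H w(85)): value 85
after step 9 (I r() → 85): value 85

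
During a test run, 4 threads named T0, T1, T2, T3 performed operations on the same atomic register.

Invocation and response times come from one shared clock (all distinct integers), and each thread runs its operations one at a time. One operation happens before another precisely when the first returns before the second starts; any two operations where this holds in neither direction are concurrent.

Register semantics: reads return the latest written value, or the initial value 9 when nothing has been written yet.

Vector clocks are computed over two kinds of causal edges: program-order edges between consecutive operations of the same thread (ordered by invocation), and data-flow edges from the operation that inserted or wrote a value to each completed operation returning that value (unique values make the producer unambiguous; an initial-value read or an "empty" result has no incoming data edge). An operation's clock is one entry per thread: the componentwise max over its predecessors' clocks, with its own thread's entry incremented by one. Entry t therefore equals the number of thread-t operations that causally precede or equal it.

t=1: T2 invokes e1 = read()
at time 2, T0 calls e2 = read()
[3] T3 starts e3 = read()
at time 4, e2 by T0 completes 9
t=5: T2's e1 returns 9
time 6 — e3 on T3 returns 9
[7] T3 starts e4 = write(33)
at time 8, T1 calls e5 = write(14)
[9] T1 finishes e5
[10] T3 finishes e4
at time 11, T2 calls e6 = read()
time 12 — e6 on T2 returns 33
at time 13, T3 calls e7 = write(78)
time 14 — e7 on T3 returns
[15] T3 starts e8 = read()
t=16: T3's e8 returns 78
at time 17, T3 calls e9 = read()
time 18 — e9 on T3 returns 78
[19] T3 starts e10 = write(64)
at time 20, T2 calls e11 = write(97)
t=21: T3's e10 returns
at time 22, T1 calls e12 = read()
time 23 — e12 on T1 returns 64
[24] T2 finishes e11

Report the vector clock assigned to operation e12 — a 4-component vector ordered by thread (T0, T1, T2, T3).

e3 (invocation 3): nothing precedes it; T3's component alone gives (0, 0, 0, 1)
e1 (invocation 1): nothing precedes it; T2's component alone gives (0, 0, 1, 0)
e5 (invocation 8): nothing precedes it; T1's component alone gives (0, 1, 0, 0)
e2 (invocation 2): nothing precedes it; T0's component alone gives (1, 0, 0, 0)
invoked at 7, e4 merges VC(e3)=(0, 0, 0, 1) and bumps T3's slot → (0, 0, 0, 2)
invoked at 13, e7 merges VC(e4)=(0, 0, 0, 2) and bumps T3's slot → (0, 0, 0, 3)
invoked at 15, e8 merges VC(e7)=(0, 0, 0, 3) and bumps T3's slot → (0, 0, 0, 4)
invoked at 11, e6 merges VC(e1)=(0, 0, 1, 0), VC(e4)=(0, 0, 0, 2) and bumps T2's slot → (0, 0, 2, 2)
invoked at 17, e9 merges VC(e7)=(0, 0, 0, 3), VC(e8)=(0, 0, 0, 4) and bumps T3's slot → (0, 0, 0, 5)
invoked at 20, e11 merges VC(e6)=(0, 0, 2, 2) and bumps T2's slot → (0, 0, 3, 2)
invoked at 19, e10 merges VC(e9)=(0, 0, 0, 5) and bumps T3's slot → (0, 0, 0, 6)
invoked at 22, e12 merges VC(e5)=(0, 1, 0, 0), VC(e10)=(0, 0, 0, 6) and bumps T1's slot → (0, 2, 0, 6)
target: VC(e12) = (0, 2, 0, 6)

(0, 2, 0, 6)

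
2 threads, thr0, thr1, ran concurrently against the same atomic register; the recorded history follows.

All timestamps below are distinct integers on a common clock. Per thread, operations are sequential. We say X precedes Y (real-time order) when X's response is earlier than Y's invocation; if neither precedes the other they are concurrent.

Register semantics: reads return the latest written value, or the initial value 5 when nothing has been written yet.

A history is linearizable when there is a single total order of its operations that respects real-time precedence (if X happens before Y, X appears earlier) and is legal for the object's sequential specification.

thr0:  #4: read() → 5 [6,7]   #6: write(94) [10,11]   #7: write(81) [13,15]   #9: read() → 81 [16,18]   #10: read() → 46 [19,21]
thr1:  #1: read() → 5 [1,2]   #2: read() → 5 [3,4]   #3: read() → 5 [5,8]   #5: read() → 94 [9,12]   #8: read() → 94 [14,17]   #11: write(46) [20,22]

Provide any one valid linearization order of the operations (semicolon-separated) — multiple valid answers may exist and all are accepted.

after step 1 (#1 read() → 5): value 5
after step 2 (#2 read() → 5): value 5
after step 3 (#3 read() → 5): value 5
after step 4 (#4 read() → 5): value 5
after step 5 (#6 write(94)): value 94
after step 6 (#5 read() → 94): value 94
after step 7 (#8 read() → 94): value 94
after step 8 (#7 write(81)): value 81
after step 9 (#9 read() → 81): value 81
after step 10 (#11 write(46)): value 46
after step 11 (#10 read() → 46): value 46

#1; #2; #3; #4; #6; #5; #8; #7; #9; #11; #10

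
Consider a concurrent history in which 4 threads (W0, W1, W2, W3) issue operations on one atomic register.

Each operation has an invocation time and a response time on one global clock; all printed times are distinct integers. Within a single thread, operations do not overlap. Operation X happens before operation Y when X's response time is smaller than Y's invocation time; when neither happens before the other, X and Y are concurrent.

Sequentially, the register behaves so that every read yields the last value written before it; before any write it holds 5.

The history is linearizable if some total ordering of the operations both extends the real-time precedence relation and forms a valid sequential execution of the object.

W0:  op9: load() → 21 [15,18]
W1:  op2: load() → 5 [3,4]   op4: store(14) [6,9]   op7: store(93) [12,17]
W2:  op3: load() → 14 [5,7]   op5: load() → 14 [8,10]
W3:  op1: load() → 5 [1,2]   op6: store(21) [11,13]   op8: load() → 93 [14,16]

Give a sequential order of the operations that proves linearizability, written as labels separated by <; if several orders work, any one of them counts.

step 1: op1 load() → 5 — value 5
step 2: op2 load() → 5 — value 5
step 3: op4 store(14) — value 14
step 4: op3 load() → 14 — value 14
step 5: op5 load() → 14 — value 14
step 6: op6 store(21) — value 21
step 7: op9 load() → 21 — value 21
step 8: op7 store(93) — value 93
step 9: op8 load() → 93 — value 93

op1 < op2 < op4 < op3 < op5 < op6 < op9 < op7 < op8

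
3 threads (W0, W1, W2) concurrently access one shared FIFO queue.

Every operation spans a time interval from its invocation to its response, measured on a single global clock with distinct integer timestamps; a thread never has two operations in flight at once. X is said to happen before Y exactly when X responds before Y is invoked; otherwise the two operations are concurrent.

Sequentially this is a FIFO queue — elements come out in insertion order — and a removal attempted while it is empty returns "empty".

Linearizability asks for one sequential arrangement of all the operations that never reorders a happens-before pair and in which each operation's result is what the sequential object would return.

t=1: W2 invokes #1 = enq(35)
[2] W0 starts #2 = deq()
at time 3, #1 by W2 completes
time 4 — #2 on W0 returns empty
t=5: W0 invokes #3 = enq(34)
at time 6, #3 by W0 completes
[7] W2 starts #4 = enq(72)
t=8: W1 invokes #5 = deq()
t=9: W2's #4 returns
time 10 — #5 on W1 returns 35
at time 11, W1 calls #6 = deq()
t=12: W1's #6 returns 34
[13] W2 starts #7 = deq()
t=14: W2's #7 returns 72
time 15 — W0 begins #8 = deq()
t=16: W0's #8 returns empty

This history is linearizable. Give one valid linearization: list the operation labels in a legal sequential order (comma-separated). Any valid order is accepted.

step 1: #2 deq() → empty — queue <>
step 2: #1 enq(35) — queue <35>
step 3: #3 enq(34) — queue <35,34>
step 4: #4 enq(72) — queue <35,34,72>
step 5: #5 deq() → 35 — queue <34,72>
step 6: #6 deq() → 34 — queue <72>
step 7: #7 deq() → 72 — queue <>
step 8: #8 deq() → empty — queue <>

#2, #1, #3, #4, #5, #6, #7, #8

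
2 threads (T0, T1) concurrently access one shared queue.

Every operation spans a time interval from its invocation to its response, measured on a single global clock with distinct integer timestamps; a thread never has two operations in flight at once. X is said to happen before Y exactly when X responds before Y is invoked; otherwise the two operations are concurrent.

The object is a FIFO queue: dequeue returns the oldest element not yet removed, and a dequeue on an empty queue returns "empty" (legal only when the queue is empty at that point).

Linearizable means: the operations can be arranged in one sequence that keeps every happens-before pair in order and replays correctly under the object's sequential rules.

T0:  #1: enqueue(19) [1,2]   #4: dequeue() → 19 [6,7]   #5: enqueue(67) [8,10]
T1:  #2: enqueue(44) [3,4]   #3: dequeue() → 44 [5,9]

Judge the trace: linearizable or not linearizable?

linearizable

witness order: #1, #2, #4, #3, #5
after step 1 (#1 enqueue(19)): queue <19>
after step 2 (#2 enqueue(44)): queue <19,44>
after step 3 (#4 dequeue() → 19): queue <44>
after step 4 (#3 dequeue() → 44): queue <>
after step 5 (#5 enqueue(67)): queue <67>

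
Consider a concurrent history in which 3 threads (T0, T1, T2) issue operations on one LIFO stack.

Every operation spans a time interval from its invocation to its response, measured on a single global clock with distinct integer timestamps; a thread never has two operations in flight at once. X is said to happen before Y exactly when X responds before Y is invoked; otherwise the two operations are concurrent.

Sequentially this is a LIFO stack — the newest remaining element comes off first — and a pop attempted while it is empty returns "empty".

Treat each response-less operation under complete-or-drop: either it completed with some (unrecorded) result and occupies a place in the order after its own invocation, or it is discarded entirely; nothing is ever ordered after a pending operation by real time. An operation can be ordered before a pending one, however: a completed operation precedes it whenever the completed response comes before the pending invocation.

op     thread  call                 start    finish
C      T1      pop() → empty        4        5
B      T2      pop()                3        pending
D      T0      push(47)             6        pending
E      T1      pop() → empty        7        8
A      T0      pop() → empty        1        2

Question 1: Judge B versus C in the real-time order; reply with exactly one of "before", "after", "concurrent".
concurrent

B spans [3,…), C spans [4,5]
the intervals overlap in both directions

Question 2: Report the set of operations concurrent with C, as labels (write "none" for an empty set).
B

concurrent with C ([4,5]): every op whose interval crosses 4..5
A [1,2]: before
B [3,…): concurrent
D [6,…): after
E [7,8]: after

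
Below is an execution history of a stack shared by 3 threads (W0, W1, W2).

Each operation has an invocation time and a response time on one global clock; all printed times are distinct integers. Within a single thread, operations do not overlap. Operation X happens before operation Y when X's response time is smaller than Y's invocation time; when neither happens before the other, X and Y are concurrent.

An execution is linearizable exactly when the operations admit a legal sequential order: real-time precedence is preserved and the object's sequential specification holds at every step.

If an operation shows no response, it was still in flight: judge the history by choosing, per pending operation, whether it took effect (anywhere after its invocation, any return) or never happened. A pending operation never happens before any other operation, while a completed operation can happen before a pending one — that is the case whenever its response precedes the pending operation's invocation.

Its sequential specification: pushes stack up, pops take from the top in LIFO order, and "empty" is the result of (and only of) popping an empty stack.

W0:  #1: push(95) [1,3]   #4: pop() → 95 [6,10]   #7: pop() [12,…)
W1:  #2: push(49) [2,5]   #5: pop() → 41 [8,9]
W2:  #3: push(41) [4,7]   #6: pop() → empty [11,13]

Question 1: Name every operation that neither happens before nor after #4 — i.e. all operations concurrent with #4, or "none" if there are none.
#4 runs from 6 to 10; window-overlapping ops are concurrent
#1 [1,3]: before
#2 [2,5]: before
#3 [4,7]: concurrent
#5 [8,9]: concurrent
#6 [11,13]: after
#7 [12,…): after

#3, #5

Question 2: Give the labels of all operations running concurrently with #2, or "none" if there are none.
concurrent with #2 ([2,5]): every op whose interval crosses 2..5
#1 [1,3]: concurrent
#3 [4,7]: concurrent
#4 [6,10]: after
#5 [8,9]: after
#6 [11,13]: after
#7 [12,…): after

#1, #3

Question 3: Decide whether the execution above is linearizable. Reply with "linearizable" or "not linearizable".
a witness: #2, #1, #3, #5, #4, #7, #6
1. #2 push(49), leaving stack <49>
2. #1 push(95), leaving stack <49,95>
3. #3 push(41), leaving stack <49,95,41>
4. #5 pop() → 41, leaving stack <49,95>
5. #4 pop() → 95, leaving stack <49>
6. #7 pop() (pending, included), leaving stack <>
7. #6 pop() → empty, leaving stack <>

linearizable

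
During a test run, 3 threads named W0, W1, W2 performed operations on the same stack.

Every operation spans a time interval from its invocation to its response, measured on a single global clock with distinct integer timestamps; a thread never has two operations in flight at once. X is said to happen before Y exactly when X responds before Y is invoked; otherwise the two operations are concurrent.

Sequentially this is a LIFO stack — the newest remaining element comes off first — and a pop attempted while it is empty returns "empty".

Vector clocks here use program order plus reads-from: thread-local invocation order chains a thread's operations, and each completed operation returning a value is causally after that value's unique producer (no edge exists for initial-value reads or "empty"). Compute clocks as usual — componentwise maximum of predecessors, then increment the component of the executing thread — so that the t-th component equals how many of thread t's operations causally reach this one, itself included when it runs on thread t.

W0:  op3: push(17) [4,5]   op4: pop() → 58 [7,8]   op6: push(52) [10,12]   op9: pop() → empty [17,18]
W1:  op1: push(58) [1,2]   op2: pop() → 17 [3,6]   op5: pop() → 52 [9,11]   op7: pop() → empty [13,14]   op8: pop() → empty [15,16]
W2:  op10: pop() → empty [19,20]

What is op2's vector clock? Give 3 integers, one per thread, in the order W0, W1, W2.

no predecessors for op10 (invoked 19): W2 increments from zero → (0, 0, 1)
no predecessors for op1 (invoked 1): W1 increments from zero → (0, 1, 0)
no predecessors for op3 (invoked 4): W0 increments from zero → (1, 0, 0)
op2, invoked 3, takes VC(op1)=(0, 1, 0), VC(op3)=(1, 0, 0) under max, adds 1 for W1 → (1, 2, 0)
op4, invoked 7, takes VC(op1)=(0, 1, 0), VC(op3)=(1, 0, 0) under max, adds 1 for W0 → (2, 1, 0)
op6, invoked 10, takes VC(op4)=(2, 1, 0) under max, adds 1 for W0 → (3, 1, 0)
op9, invoked 17, takes VC(op6)=(3, 1, 0) under max, adds 1 for W0 → (4, 1, 0)
op5, invoked 9, takes VC(op2)=(1, 2, 0), VC(op6)=(3, 1, 0) under max, adds 1 for W1 → (3, 3, 0)
op7, invoked 13, takes VC(op5)=(3, 3, 0) under max, adds 1 for W1 → (3, 4, 0)
op8, invoked 15, takes VC(op7)=(3, 4, 0) under max, adds 1 for W1 → (3, 5, 0)
target: VC(op2) = (1, 2, 0)

(1, 2, 0)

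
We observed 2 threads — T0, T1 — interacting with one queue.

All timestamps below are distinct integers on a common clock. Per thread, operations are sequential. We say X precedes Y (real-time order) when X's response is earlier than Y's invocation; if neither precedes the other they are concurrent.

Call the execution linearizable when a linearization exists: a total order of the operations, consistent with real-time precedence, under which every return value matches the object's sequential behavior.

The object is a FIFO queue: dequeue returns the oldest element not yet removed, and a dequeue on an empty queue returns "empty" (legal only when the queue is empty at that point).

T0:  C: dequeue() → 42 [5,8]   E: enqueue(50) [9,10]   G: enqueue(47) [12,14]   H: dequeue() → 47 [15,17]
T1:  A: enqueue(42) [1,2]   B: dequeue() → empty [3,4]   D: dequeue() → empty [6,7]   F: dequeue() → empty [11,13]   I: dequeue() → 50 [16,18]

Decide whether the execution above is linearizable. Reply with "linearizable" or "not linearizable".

not linearizable

already the first 4 events (up to B's response at time 4) admit no linearization; the first 3 still do
the completed operations (2 total) allow one real-time order; the queue replay rejects it
sample order A, B stalls at step 2 — B dequeue() → empty has no legal effect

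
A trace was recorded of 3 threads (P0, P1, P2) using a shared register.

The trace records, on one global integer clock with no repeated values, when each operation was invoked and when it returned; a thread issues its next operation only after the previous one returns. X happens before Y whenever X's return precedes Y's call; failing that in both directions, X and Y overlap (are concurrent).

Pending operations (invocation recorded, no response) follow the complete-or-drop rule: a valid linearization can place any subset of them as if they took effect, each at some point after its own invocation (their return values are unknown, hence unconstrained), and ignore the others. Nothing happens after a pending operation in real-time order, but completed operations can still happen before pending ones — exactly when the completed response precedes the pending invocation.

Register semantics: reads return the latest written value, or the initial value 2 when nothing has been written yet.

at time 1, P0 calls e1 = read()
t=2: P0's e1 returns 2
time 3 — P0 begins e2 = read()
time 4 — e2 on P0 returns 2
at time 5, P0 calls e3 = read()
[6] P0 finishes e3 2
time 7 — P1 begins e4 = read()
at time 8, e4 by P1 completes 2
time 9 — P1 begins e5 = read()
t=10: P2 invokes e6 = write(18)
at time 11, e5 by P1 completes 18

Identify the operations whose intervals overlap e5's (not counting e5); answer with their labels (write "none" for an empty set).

e6

e5 spans [9,11]; an op avoiding the whole window 9..11 is ordered, any other is concurrent
e1 [1,2]: before
e2 [3,4]: before
e3 [5,6]: before
e4 [7,8]: before
e6 [10,…): concurrent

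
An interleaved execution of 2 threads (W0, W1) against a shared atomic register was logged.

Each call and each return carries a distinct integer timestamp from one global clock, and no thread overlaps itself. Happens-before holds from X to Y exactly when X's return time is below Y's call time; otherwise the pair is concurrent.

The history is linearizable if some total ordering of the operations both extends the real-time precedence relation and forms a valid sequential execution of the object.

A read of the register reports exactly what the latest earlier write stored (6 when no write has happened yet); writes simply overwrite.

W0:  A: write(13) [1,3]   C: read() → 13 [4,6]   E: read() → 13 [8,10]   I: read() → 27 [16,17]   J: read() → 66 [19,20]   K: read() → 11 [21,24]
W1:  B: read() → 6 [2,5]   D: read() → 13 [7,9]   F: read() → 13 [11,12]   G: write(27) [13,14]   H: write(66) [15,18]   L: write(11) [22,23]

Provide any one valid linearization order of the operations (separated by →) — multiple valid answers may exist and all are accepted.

B → A → C → D → E → F → G → I → H → J → L → K

step 1: B read() → 6 — value 6
step 2: A write(13) — value 13
step 3: C read() → 13 — value 13
step 4: D read() → 13 — value 13
step 5: E read() → 13 — value 13
step 6: F read() → 13 — value 13
step 7: G write(27) — value 27
step 8: I read() → 27 — value 27
step 9: H write(66) — value 66
step 10: J read() → 66 — value 66
step 11: L write(11) — value 11
step 12: K read() → 11 — value 11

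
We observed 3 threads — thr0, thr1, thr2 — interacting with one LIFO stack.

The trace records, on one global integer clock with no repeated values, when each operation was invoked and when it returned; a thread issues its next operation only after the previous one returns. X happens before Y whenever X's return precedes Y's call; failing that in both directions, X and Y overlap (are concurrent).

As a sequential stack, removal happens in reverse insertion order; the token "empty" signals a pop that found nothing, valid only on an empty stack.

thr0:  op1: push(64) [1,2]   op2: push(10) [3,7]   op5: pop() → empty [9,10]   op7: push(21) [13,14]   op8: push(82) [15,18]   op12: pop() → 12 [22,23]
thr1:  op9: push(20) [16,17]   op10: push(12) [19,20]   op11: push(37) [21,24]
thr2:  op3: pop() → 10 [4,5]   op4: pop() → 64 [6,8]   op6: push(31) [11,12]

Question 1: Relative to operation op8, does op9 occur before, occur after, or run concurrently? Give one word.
op9 spans [16,17], op8 spans [15,18]
the intervals overlap in both directions

concurrent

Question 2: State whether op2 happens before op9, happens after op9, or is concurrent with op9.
op2 spans [3,7], op9 spans [16,17]
resp(op2)=7 < inv(op9)=16

before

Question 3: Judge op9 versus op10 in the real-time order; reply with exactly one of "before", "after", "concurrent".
op9 spans [16,17], op10 spans [19,20]
resp(op9)=17 < inv(op10)=19

before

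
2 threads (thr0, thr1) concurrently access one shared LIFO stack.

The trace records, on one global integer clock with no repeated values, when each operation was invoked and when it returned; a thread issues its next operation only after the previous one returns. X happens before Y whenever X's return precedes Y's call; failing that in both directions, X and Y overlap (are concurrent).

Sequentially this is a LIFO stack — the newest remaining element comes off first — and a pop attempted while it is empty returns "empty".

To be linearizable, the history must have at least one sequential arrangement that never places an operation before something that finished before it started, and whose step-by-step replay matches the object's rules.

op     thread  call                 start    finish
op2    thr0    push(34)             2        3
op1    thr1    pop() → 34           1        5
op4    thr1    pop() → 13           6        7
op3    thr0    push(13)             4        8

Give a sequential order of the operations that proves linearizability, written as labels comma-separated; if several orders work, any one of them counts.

op2, op1, op3, op4

after step 1 (op2 push(34)): stack <34>
after step 2 (op1 pop() → 34): stack <>
after step 3 (op3 push(13)): stack <13>
after step 4 (op4 pop() → 13): stack <>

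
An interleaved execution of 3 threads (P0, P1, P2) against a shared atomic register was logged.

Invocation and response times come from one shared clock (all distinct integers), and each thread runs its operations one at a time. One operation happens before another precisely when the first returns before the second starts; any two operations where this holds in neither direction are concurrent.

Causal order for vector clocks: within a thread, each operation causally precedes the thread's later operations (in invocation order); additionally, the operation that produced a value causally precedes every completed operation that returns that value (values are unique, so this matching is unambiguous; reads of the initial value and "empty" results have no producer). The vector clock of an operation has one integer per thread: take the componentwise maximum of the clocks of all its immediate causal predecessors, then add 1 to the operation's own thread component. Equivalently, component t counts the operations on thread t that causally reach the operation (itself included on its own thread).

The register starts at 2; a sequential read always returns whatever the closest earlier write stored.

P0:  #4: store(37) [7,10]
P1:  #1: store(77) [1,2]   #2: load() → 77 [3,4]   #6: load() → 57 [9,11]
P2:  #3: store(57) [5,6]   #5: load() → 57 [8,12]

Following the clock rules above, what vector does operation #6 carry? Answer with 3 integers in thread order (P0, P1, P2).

(0, 3, 1)

VC(#3, invoked at 5): no causal predecessors; +1 on P2 → (0, 0, 1)
VC(#1, invoked at 1): no causal predecessors; +1 on P1 → (0, 1, 0)
VC(#4, invoked at 7): no causal predecessors; +1 on P0 → (1, 0, 0)
from VC(#3)=(0, 0, 1), #5 (invoked 8) maxes components and bumps P2 → (0, 0, 2)
from VC(#1)=(0, 1, 0), #2 (invoked 3) maxes components and bumps P1 → (0, 2, 0)
from VC(#2)=(0, 2, 0), VC(#3)=(0, 0, 1), #6 (invoked 9) maxes components and bumps P1 → (0, 3, 1)
target: VC(#6) = (0, 3, 1)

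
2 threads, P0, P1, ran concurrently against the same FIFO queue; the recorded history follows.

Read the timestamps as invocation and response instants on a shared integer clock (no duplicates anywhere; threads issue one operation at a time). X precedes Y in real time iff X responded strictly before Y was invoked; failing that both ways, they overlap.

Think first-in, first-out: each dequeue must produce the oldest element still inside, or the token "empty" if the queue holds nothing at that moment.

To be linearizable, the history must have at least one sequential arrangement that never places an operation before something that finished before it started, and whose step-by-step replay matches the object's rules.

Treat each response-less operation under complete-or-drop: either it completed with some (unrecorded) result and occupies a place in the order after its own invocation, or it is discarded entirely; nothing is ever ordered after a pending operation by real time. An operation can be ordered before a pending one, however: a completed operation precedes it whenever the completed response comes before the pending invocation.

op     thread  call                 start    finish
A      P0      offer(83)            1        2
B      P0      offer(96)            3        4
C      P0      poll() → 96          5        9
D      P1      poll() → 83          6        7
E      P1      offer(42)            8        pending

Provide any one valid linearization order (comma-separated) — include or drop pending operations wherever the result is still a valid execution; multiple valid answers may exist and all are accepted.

A, B, D, C

after step 1 (A offer(83)): queue <83>
after step 2 (B offer(96)): queue <83,96>
after step 3 (D poll() → 83): queue <96>
after step 4 (C poll() → 96): queue <>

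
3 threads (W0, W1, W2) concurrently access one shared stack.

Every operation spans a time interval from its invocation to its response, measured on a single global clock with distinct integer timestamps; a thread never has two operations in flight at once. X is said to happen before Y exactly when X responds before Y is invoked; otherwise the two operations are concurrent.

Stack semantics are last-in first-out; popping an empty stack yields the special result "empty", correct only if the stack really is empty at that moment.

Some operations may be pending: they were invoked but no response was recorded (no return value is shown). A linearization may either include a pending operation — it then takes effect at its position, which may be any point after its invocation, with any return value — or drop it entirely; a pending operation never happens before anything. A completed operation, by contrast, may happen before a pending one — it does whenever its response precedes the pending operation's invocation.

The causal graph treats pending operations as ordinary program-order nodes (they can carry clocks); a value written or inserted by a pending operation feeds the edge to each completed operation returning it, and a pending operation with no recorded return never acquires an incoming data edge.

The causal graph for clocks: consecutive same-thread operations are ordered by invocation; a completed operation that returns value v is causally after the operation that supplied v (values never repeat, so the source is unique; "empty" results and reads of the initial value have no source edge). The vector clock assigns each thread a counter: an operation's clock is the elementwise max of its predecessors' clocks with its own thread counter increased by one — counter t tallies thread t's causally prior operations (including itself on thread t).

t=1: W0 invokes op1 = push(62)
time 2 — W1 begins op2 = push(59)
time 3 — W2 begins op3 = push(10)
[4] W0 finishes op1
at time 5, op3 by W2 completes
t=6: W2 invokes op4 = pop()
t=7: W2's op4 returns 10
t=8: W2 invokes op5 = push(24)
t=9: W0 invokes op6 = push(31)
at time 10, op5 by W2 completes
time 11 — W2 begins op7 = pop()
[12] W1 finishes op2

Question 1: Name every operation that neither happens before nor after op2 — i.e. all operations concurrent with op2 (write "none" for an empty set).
overlap test against op2 [2,12]: concurrent iff the interval meets 2..12
op1 [1,4]: concurrent
op3 [3,5]: concurrent
op4 [6,7]: concurrent
op5 [8,10]: concurrent
op6 [9,…): concurrent
op7 [11,…): concurrent

op1, op3, op4, op5, op6, op7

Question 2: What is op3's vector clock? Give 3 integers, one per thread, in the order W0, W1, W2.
no predecessors for op3 (invoked 3): W2 increments from zero → (0, 0, 1)
no predecessors for op2 (invoked 2): W1 increments from zero → (0, 1, 0)
no predecessors for op1 (invoked 1): W0 increments from zero → (1, 0, 0)
invoked at 6, op4 merges VC(op3)=(0, 0, 1) and bumps W2's slot → (0, 0, 2)
invoked at 9, op6 merges VC(op1)=(1, 0, 0) and bumps W0's slot → (2, 0, 0)
invoked at 8, op5 merges VC(op4)=(0, 0, 2) and bumps W2's slot → (0, 0, 3)
invoked at 11, op7 merges VC(op5)=(0, 0, 3) and bumps W2's slot → (0, 0, 4)
target: VC(op3) = (0, 0, 1)

(0, 0, 1)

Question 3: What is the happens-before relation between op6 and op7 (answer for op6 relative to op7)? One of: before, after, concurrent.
op6 spans [9,…), op7 spans [11,…)
the intervals overlap in both directions

concurrent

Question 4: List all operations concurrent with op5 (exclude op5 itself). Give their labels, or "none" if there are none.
concurrent with op5 ([8,10]): every op whose interval crosses 8..10
op1 [1,4]: before
op2 [2,12]: concurrent
op3 [3,5]: before
op4 [6,7]: before
op6 [9,…): concurrent
op7 [11,…): after

op2, op6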